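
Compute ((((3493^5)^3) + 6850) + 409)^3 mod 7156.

5748

(3493)^5 ≡ 6785 (mod 7156)
(6785)^3 ≡ 405 (mod 7156)
405 + 6850 = 7255 ≡ 99 (mod 7156)
99 + 409 = 508
(508)^3 ≡ 5748 (mod 7156)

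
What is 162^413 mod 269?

162^1 ≡ 162 (mod 269)
162^2 ≡ 162^2 = 26244 ≡ 151 (mod 269)
162^4 ≡ 151^2 = 22801 ≡ 205 (mod 269)
162^8 ≡ 205^2 = 42025 ≡ 61 (mod 269)
162^16 ≡ 61^2 = 3721 ≡ 224 (mod 269)
162^32 ≡ 224^2 = 50176 ≡ 142 (mod 269)
162^64 ≡ 142^2 = 20164 ≡ 258 (mod 269)
162^128 ≡ 258^2 = 66564 ≡ 121 (mod 269)
162^256 ≡ 121^2 = 14641 ≡ 115 (mod 269)
162^413 = 162^256 · 162^128 · 162^16 · 162^8 · 162^4 · 162^1 ≡ 115 · 121 · 224 · 61 · 205 · 162 (mod 269).
Accumulate the product:
115 · 121 = 13915 ≡ 196
196 · 224 = 43904 ≡ 57
57 · 61 = 3477 ≡ 249
249 · 205 = 51045 ≡ 204
204 · 162 = 33048 ≡ 230

230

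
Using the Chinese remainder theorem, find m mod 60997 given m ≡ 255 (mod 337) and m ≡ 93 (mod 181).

337⁻¹ mod 181: 337·152 ≡ 1 (mod 181), so 337⁻¹ ≡ 152.
m = 255 + 337·((93 − 255)·152 mod 181) = 255 + 337·173 = 58556.
Check: 58556 mod 337 = 255, 58556 mod 181 = 93. ✓

58556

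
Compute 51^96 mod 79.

96 in binary is 1100000, i.e. 96 = 64 + 32.
51^1 ≡ 51 (mod 79)
51^2 ≡ 51^2 = 2601 ≡ 73 (mod 79)
51^4 ≡ 73^2 = 5329 ≡ 36 (mod 79)
51^8 ≡ 36^2 = 1296 ≡ 32 (mod 79)
51^16 ≡ 32^2 = 1024 ≡ 76 (mod 79)
51^32 ≡ 76^2 = 5776 ≡ 9 (mod 79)
51^64 ≡ 9^2 = 81 ≡ 2 (mod 79)
51^96 = 51^64 × 51^32 ≡ 2 × 9 (mod 79).
2 × 9 = 18 ≡ 18 (mod 79).

18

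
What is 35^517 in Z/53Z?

26

By square-and-multiply:
35^1 ≡ 35 (mod 53)
35^2 ≡ 35^2 = 1225 ≡ 6 (mod 53)
35^4 ≡ 6^2 = 36 (mod 53)
35^8 ≡ 36^2 = 1296 ≡ 24 (mod 53)
35^16 ≡ 24^2 = 576 ≡ 46 (mod 53)
35^32 ≡ 46^2 = 2116 ≡ 49 (mod 53)
35^64 ≡ 49^2 = 2401 ≡ 16 (mod 53)
35^128 ≡ 16^2 = 256 ≡ 44 (mod 53)
35^256 ≡ 44^2 = 1936 ≡ 28 (mod 53)
35^512 ≡ 28^2 = 784 ≡ 42 (mod 53)
35^517 = 35^512 · 35^4 · 35^1 ≡ 42 · 36 · 35 (mod 53).
Accumulate the product:
42 · 36 = 1512 ≡ 28
28 · 35 = 980 ≡ 26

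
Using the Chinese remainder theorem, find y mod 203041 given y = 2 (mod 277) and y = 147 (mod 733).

198057

277⁻¹ mod 733: 277*561 ≡ 1 (mod 733), so 277⁻¹ ≡ 561.
y = 2 + 277*((147 − 2)*561 mod 733) = 2 + 277*715 = 198057.
Check: 198057 mod 277 = 2, 198057 mod 733 = 147. ✓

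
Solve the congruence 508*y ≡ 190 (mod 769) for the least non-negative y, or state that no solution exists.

179

gcd(508, 769) = 1, so a unique solution mod 769 exists.
508⁻¹ ≡ 604 (mod 769).
y ≡ 604*190 ≡ 179 (mod 769).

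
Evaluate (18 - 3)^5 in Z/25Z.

18 - 3 = 15
(15)^5 ≡ 0 (mod 25)

0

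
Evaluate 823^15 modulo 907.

15 in binary is 1111, i.e. 15 = 8 + 4 + 2 + 1.
823^1 ≡ 823 (mod 907)
823^2 ≡ 823^2 = 677329 ≡ 707 (mod 907)
823^4 ≡ 707^2 = 499849 ≡ 92 (mod 907)
823^8 ≡ 92^2 = 8464 ≡ 301 (mod 907)
823^15 = 823^8 · 823^4 · 823^2 · 823^1 ≡ 301 · 92 · 707 · 823 (mod 907).
Accumulate the product:
301 · 92 = 27692 ≡ 482
482 · 707 = 340774 ≡ 649
649 · 823 = 534127 ≡ 811

811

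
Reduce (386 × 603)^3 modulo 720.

72

386 × 603 = 232758 ≡ 198 (mod 720)
(198)^3 ≡ 72 (mod 720)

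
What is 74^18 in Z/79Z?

74^1 ≡ 74 (mod 79)
74^2 ≡ 74^2 = 5476 ≡ 25 (mod 79)
74^4 ≡ 25^2 = 625 ≡ 72 (mod 79)
74^8 ≡ 72^2 = 5184 ≡ 49 (mod 79)
74^16 ≡ 49^2 = 2401 ≡ 31 (mod 79)
74^18 = 74^16 · 74^2 ≡ 31 · 25 (mod 79).
31 · 25 = 775 ≡ 64 (mod 79).

64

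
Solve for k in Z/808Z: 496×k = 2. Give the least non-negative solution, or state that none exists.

gcd(496, 808) = 8, and 8 does not divide 2.
So the congruence has no solution.

no solution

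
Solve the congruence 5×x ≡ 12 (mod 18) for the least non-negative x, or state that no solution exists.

gcd(5, 18) = 1, so a unique solution mod 18 exists.
5⁻¹ ≡ 11 (mod 18).
x ≡ 11×12 ≡ 6 (mod 18).

6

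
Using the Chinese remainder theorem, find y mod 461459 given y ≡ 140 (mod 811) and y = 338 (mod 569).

126656

811⁻¹ mod 569: 811*87 ≡ 1 (mod 569), so 811⁻¹ ≡ 87.
y = 140 + 811*((338 − 140)*87 mod 569) = 140 + 811*156 = 126656.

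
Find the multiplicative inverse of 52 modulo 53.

By the extended Euclidean algorithm:
53 = 1×52 + 1
52 = 52×1 + 0
gcd(52, 53) = 1, so the inverse exists.
Back-substitute for 1:
1 = 1×53 − 1×52
So 52⁻¹ ≡ −1 ≡ 52 (mod 53).

52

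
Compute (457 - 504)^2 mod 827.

457 - 504 = -47 ≡ 780 (mod 827)
(780)^2 ≡ 555 (mod 827)

555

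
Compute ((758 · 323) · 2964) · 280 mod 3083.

1926

758 · 323 = 244834 ≡ 1277 (mod 3083)
1277 · 2964 = 3785028 ≡ 2187 (mod 3083)
2187 · 280 = 612360 ≡ 1926 (mod 3083)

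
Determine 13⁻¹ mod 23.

By the extended Euclidean algorithm:
23 = 1·13 + 10
13 = 1·10 + 3
10 = 3·3 + 1
3 = 3·1 + 0
gcd(13, 23) = 1, so the inverse exists.
Bézout: 1 = 4·23 − 7·13.
So 13⁻¹ ≡ −7 ≡ 16 (mod 23).

16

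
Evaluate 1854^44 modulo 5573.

Compute successive squares:
1854^1 ≡ 1854 (mod 5573)
1854^2 ≡ 1854^2 = 3437316 ≡ 4348 (mod 5573)
1854^4 ≡ 4348^2 = 18905104 ≡ 1488 (mod 5573)
1854^8 ≡ 1488^2 = 2214144 ≡ 1663 (mod 5573)
1854^16 ≡ 1663^2 = 2765569 ≡ 1361 (mod 5573)
1854^32 ≡ 1361^2 = 1852321 ≡ 2085 (mod 5573)
1854^44 = 1854^32 * 1854^8 * 1854^4 ≡ 2085 * 1663 * 1488 (mod 5573).
Accumulate the product:
2085 * 1663 = 3467355 ≡ 949
949 * 1488 = 1412112 ≡ 2143

2143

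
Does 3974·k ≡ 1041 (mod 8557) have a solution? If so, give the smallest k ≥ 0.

gcd(3974, 8557) = 1, so a unique solution mod 8557 exists.
3974⁻¹ ≡ 829 (mod 8557).
k ≡ 829·1041 ≡ 7289 (mod 8557).

7289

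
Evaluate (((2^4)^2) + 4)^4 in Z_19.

(2)^4 ≡ 16 (mod 19)
(16)^2 ≡ 9 (mod 19)
9 + 4 = 13
(13)^4 ≡ 4 (mod 19)

4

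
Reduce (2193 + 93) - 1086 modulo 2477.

1200

2193 + 93 = 2286
2286 - 1086 = 1200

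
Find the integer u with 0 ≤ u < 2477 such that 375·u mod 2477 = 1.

2477 = 6*375 + 227
375 = 1*227 + 148
227 = 1*148 + 79
148 = 1*79 + 69
79 = 1*69 + 10
69 = 6*10 + 9
10 = 1*9 + 1
9 = 9*1 + 0
gcd(375, 2477) = 1, so the inverse exists.
Bézout: 1 = 38*2477 − 251*375.
So 375⁻¹ ≡ −251 ≡ 2226 (mod 2477).

2226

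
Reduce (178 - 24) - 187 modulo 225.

178 - 24 = 154
154 - 187 = -33 ≡ 192 (mod 225)

192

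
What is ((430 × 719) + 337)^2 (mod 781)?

430 × 719 = 309170 ≡ 675 (mod 781)
675 + 337 = 1012 ≡ 231 (mod 781)
(231)^2 ≡ 253 (mod 781)

253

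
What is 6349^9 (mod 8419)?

By square-and-multiply:
9 in binary is 1001, i.e. 9 = 8 + 1.
6349^1 ≡ 6349 (mod 8419)
6349^2 ≡ 6349^2 = 40309801 ≡ 8048 (mod 8419)
6349^4 ≡ 8048^2 = 64770304 ≡ 2937 (mod 8419)
6349^8 ≡ 2937^2 = 8625969 ≡ 4913 (mod 8419)
6349^9 = 6349^8 × 6349^1 ≡ 4913 × 6349 (mod 8419).
4913 × 6349 = 31192637 ≡ 242 (mod 8419).

242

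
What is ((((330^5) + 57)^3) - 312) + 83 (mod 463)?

156

(330)^5 ≡ 234 (mod 463)
234 + 57 = 291
(291)^3 ≡ 385 (mod 463)
385 - 312 = 73
73 + 83 = 156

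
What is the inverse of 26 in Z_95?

95 = 3·26 + 17
26 = 1·17 + 9
17 = 1·9 + 8
9 = 1·8 + 1
8 = 8·1 + 0
gcd(26, 95) = 1, so the inverse exists.
Bézout: 1 = −3·95 + 11·26.
So 26⁻¹ ≡ 11 (mod 95).

11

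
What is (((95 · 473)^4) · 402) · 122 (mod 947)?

95 · 473 = 44935 ≡ 426 (mod 947)
(426)^4 ≡ 835 (mod 947)
835 · 402 = 335670 ≡ 432 (mod 947)
432 · 122 = 52704 ≡ 619 (mod 947)

619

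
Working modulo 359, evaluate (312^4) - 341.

171

(312)^4 ≡ 153 (mod 359)
153 - 341 = -188 ≡ 171 (mod 359)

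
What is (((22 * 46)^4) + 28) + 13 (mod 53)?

30

22 * 46 = 1012 ≡ 5 (mod 53)
(5)^4 ≡ 42 (mod 53)
42 + 28 = 70 ≡ 17 (mod 53)
17 + 13 = 30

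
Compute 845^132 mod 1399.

760

845^1 ≡ 845 (mod 1399)
845^2 ≡ 845^2 = 714025 ≡ 535 (mod 1399)
845^4 ≡ 535^2 = 286225 ≡ 829 (mod 1399)
845^8 ≡ 829^2 = 687241 ≡ 332 (mod 1399)
845^16 ≡ 332^2 = 110224 ≡ 1102 (mod 1399)
845^32 ≡ 1102^2 = 1214404 ≡ 72 (mod 1399)
845^64 ≡ 72^2 = 5184 ≡ 987 (mod 1399)
845^128 ≡ 987^2 = 974169 ≡ 465 (mod 1399)
845^132 = 845^128 · 845^4 ≡ 465 · 829 (mod 1399).
465 · 829 = 385485 ≡ 760 (mod 1399).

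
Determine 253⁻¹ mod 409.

97

Run the extended Euclidean algorithm:
409 = 1×253 + 156
253 = 1×156 + 97
156 = 1×97 + 59
97 = 1×59 + 38
59 = 1×38 + 21
38 = 1×21 + 17
21 = 1×17 + 4
17 = 4×4 + 1
4 = 4×1 + 0
gcd(253, 409) = 1, so the inverse exists.
Bézout: 1 = −60×409 + 97×253.
So 253⁻¹ ≡ 97 (mod 409).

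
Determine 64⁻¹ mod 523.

By the extended Euclidean algorithm:
523 = 8×64 + 11
64 = 5×11 + 9
11 = 1×9 + 2
9 = 4×2 + 1
2 = 2×1 + 0
gcd(64, 523) = 1, so the inverse exists.
Back-substitute for 1:
1 = 1×9 − 4×2
  = −4×11 + 5×9
  = 5×64 − 29×11
  = −29×523 + 237×64
So 64⁻¹ ≡ 237 (mod 523).

237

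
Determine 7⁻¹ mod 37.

37 = 5×7 + 2
7 = 3×2 + 1
2 = 2×1 + 0
gcd(7, 37) = 1, so the inverse exists.
Back-substitute for 1:
1 = 1×7 − 3×2
  = −3×37 + 16×7
So 7⁻¹ ≡ 16 (mod 37).

16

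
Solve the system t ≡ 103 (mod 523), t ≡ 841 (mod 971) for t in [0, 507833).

477602

523⁻¹ mod 971: 523*492 ≡ 1 (mod 971), so 523⁻¹ ≡ 492.
t = 103 + 523*((841 − 103)*492 mod 971) = 103 + 523*913 = 477602.
Check: 477602 mod 523 = 103, 477602 mod 971 = 841. ✓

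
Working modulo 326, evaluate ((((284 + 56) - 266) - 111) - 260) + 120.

284 + 56 = 340 ≡ 14 (mod 326)
14 - 266 = -252 ≡ 74 (mod 326)
74 - 111 = -37 ≡ 289 (mod 326)
289 - 260 = 29
29 + 120 = 149

149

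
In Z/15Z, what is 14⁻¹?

14

By the extended Euclidean algorithm:
15 = 1·14 + 1
14 = 14·1 + 0
gcd(14, 15) = 1, so the inverse exists.
Bézout: 1 = 1·15 − 1·14.
So 14⁻¹ ≡ −1 ≡ 14 (mod 15).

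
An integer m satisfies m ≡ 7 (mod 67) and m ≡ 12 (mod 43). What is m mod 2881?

67⁻¹ mod 43: 67·9 ≡ 1 (mod 43), so 67⁻¹ ≡ 9.
m = 7 + 67·((12 − 7)·9 mod 43) = 7 + 67·2 = 141.
Check: 141 mod 67 = 7, 141 mod 43 = 12. ✓

141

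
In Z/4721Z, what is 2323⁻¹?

2329

By the extended Euclidean algorithm:
4721 = 2*2323 + 75
2323 = 30*75 + 73
75 = 1*73 + 2
73 = 36*2 + 1
2 = 2*1 + 0
gcd(2323, 4721) = 1, so the inverse exists.
Bézout: 1 = −1146*4721 + 2329*2323.
So 2323⁻¹ ≡ 2329 (mod 4721).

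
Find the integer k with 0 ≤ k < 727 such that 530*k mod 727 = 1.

By the extended Euclidean algorithm:
727 = 1*530 + 197
530 = 2*197 + 136
197 = 1*136 + 61
136 = 2*61 + 14
61 = 4*14 + 5
14 = 2*5 + 4
5 = 1*4 + 1
4 = 4*1 + 0
gcd(530, 727) = 1, so the inverse exists.
Back-substitute for 1:
1 = 1*5 − 1*4
  = −1*14 + 3*5
  = 3*61 − 13*14
  = −13*136 + 29*61
  = 29*197 − 42*136
  = −42*530 + 113*197
  = 113*727 − 155*530
So 530⁻¹ ≡ −155 ≡ 572 (mod 727).

572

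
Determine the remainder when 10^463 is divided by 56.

463 in binary is 111001111, i.e. 463 = 256 + 128 + 64 + 8 + 4 + 2 + 1.
10^1 ≡ 10 (mod 56)
10^2 ≡ 10^2 = 100 ≡ 44 (mod 56)
10^4 ≡ 44^2 = 1936 ≡ 32 (mod 56)
10^8 ≡ 32^2 = 1024 ≡ 16 (mod 56)
10^16 ≡ 16^2 = 256 ≡ 32 (mod 56)
10^32 ≡ 32^2 = 1024 ≡ 16 (mod 56)
10^64 ≡ 16^2 = 256 ≡ 32 (mod 56)
10^128 ≡ 32^2 = 1024 ≡ 16 (mod 56)
10^256 ≡ 16^2 = 256 ≡ 32 (mod 56)
10^463 = 10^256 × 10^128 × 10^64 × 10^8 × 10^4 × 10^2 × 10^1 ≡ 32 × 16 × 32 × 16 × 32 × 44 × 10 (mod 56).
Accumulate the product:
32 × 16 = 512 ≡ 8
8 × 32 = 256 ≡ 32
32 × 16 = 512 ≡ 8
8 × 32 = 256 ≡ 32
32 × 44 = 1408 ≡ 8
8 × 10 = 80 ≡ 24

24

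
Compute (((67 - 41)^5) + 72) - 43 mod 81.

1

67 - 41 = 26
(26)^5 ≡ 53 (mod 81)
53 + 72 = 125 ≡ 44 (mod 81)
44 - 43 = 1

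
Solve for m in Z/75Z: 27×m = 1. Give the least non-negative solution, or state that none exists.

no solution

gcd(27, 75) = 3, and 3 does not divide 1.
So the congruence has no solution.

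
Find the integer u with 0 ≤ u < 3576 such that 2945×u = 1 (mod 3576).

17

3576 = 1×2945 + 631
2945 = 4×631 + 421
631 = 1×421 + 210
421 = 2×210 + 1
210 = 210×1 + 0
gcd(2945, 3576) = 1, so the inverse exists.
Bézout: 1 = −14×3576 + 17×2945.
So 2945⁻¹ ≡ 17 (mod 3576).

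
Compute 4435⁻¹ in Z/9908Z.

Apply the Euclidean algorithm and back-substitute:
9908 = 2*4435 + 1038
4435 = 4*1038 + 283
1038 = 3*283 + 189
283 = 1*189 + 94
189 = 2*94 + 1
94 = 94*1 + 0
gcd(4435, 9908) = 1, so the inverse exists.
Back-substitute for 1:
1 = 1*189 − 2*94
  = −2*283 + 3*189
  = 3*1038 − 11*283
  = −11*4435 + 47*1038
  = 47*9908 − 105*4435
So 4435⁻¹ ≡ −105 ≡ 9803 (mod 9908).

9803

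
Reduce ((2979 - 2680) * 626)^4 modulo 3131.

2979 - 2680 = 299
299 * 626 = 187174 ≡ 2445 (mod 3131)
(2445)^4 ≡ 2581 (mod 3131)

2581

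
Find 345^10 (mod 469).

10 in binary is 1010, i.e. 10 = 8 + 2.
345^1 ≡ 345 (mod 469)
345^2 ≡ 345^2 = 119025 ≡ 368 (mod 469)
345^4 ≡ 368^2 = 135424 ≡ 352 (mod 469)
345^8 ≡ 352^2 = 123904 ≡ 88 (mod 469)
345^10 = 345^8 · 345^2 ≡ 88 · 368 (mod 469).
88 · 368 = 32384 ≡ 23 (mod 469).

23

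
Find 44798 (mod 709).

44798 = 63*709 + 131, so 44798 ≡ 131 (mod 709).

131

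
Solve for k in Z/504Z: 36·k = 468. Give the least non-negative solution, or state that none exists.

13

gcd(36, 504) = 36, and 36 | 468, so solutions exist.
Divide through by 36: 1·k ≡ 13 mod 14.
1⁻¹ ≡ 1 (mod 14).
k ≡ 1·13 ≡ 13 (mod 14).
The smallest non-negative solution is k = 13.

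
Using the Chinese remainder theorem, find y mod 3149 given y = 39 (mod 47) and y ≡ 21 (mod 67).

47⁻¹ mod 67: 47×10 ≡ 1 (mod 67), so 47⁻¹ ≡ 10.
y = 39 + 47×((21 − 39)×10 mod 67) = 39 + 47×21 = 1026.

1026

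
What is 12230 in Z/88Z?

12230 = 138×88 + 86, so 12230 ≡ 86 (mod 88).

86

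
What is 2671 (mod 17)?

2

2671 = 157·17 + 2, so 2671 ≡ 2 (mod 17).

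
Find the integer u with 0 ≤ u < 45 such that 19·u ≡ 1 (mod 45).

19

45 = 2×19 + 7
19 = 2×7 + 5
7 = 1×5 + 2
5 = 2×2 + 1
2 = 2×1 + 0
gcd(19, 45) = 1, so the inverse exists.
Bézout: 1 = −8×45 + 19×19.
So 19⁻¹ ≡ 19 (mod 45).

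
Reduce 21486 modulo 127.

23

21486 = 169*127 + 23, so 21486 ≡ 23 (mod 127).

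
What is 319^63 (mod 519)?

358

Compute successive squares:
319^1 ≡ 319 (mod 519)
319^2 ≡ 319^2 = 101761 ≡ 37 (mod 519)
319^4 ≡ 37^2 = 1369 ≡ 331 (mod 519)
319^8 ≡ 331^2 = 109561 ≡ 52 (mod 519)
319^16 ≡ 52^2 = 2704 ≡ 109 (mod 519)
319^32 ≡ 109^2 = 11881 ≡ 463 (mod 519)
319^63 = 319^32 · 319^16 · 319^8 · 319^4 · 319^2 · 319^1 ≡ 463 · 109 · 52 · 331 · 37 · 319 (mod 519).
Accumulate the product:
463 · 109 = 50467 ≡ 124
124 · 52 = 6448 ≡ 220
220 · 331 = 72820 ≡ 160
160 · 37 = 5920 ≡ 211
211 · 319 = 67309 ≡ 358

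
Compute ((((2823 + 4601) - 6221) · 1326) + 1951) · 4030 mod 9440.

1870

2823 + 4601 = 7424
7424 - 6221 = 1203
1203 · 1326 = 1595178 ≡ 9258 (mod 9440)
9258 + 1951 = 11209 ≡ 1769 (mod 9440)
1769 · 4030 = 7129070 ≡ 1870 (mod 9440)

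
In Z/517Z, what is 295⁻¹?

170

517 = 1×295 + 222
295 = 1×222 + 73
222 = 3×73 + 3
73 = 24×3 + 1
3 = 3×1 + 0
gcd(295, 517) = 1, so the inverse exists.
Bézout: 1 = −97×517 + 170×295.
So 295⁻¹ ≡ 170 (mod 517).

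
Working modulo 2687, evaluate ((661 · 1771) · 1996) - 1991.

2590

661 · 1771 = 1170631 ≡ 1786 (mod 2687)
1786 · 1996 = 3564856 ≡ 1894 (mod 2687)
1894 - 1991 = -97 ≡ 2590 (mod 2687)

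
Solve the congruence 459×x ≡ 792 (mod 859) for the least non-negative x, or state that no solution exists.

187

gcd(459, 859) = 1, so a unique solution mod 859 exists.
459⁻¹ ≡ 728 (mod 859).
x ≡ 728×792 ≡ 187 (mod 859).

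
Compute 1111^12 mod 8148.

12 in binary is 1100, i.e. 12 = 8 + 4.
1111^1 ≡ 1111 (mod 8148)
1111^2 ≡ 1111^2 = 1234321 ≡ 3973 (mod 8148)
1111^4 ≡ 3973^2 = 15784729 ≡ 2053 (mod 8148)
1111^8 ≡ 2053^2 = 4214809 ≡ 2293 (mod 8148)
1111^12 = 1111^8 * 1111^4 ≡ 2293 * 2053 (mod 8148).
2293 * 2053 = 4707529 ≡ 6133 (mod 8148).

6133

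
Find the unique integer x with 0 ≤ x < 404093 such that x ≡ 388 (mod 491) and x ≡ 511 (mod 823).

123138

491⁻¹ mod 823: 491·176 ≡ 1 (mod 823), so 491⁻¹ ≡ 176.
x = 388 + 491·((511 − 388)·176 mod 823) = 388 + 491·250 = 123138.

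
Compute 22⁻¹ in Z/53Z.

41

Apply the Euclidean algorithm and back-substitute:
53 = 2×22 + 9
22 = 2×9 + 4
9 = 2×4 + 1
4 = 4×1 + 0
gcd(22, 53) = 1, so the inverse exists.
Back-substitute for 1:
1 = 1×9 − 2×4
  = −2×22 + 5×9
  = 5×53 − 12×22
So 22⁻¹ ≡ −12 ≡ 41 (mod 53).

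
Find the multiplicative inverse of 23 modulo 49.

49 = 2·23 + 3
23 = 7·3 + 2
3 = 1·2 + 1
2 = 2·1 + 0
gcd(23, 49) = 1, so the inverse exists.
Bézout: 1 = 8·49 − 17·23.
So 23⁻¹ ≡ −17 ≡ 32 (mod 49).

32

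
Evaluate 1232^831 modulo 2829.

831 in binary is 1100111111, i.e. 831 = 512 + 256 + 32 + 16 + 8 + 4 + 2 + 1.
1232^1 ≡ 1232 (mod 2829)
1232^2 ≡ 1232^2 = 1517824 ≡ 1480 (mod 2829)
1232^4 ≡ 1480^2 = 2190400 ≡ 754 (mod 2829)
1232^8 ≡ 754^2 = 568516 ≡ 2716 (mod 2829)
1232^16 ≡ 2716^2 = 7376656 ≡ 1453 (mod 2829)
1232^32 ≡ 1453^2 = 2111209 ≡ 775 (mod 2829)
1232^64 ≡ 775^2 = 600625 ≡ 877 (mod 2829)
1232^128 ≡ 877^2 = 769129 ≡ 2470 (mod 2829)
1232^256 ≡ 2470^2 = 6100900 ≡ 1576 (mod 2829)
1232^512 ≡ 1576^2 = 2483776 ≡ 2743 (mod 2829)
1232^831 = 1232^512 · 1232^256 · 1232^32 · 1232^16 · 1232^8 · 1232^4 · 1232^2 · 1232^1 ≡ 2743 · 1576 · 775 · 1453 · 2716 · 754 · 1480 · 1232 (mod 2829).
Accumulate the product:
2743 · 1576 = 4322968 ≡ 256
256 · 775 = 198400 ≡ 370
370 · 1453 = 537610 ≡ 100
100 · 2716 = 271600 ≡ 16
16 · 754 = 12064 ≡ 748
748 · 1480 = 1107040 ≡ 901
901 · 1232 = 1110032 ≡ 1064

1064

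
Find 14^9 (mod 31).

4

By square-and-multiply:
9 in binary is 1001, i.e. 9 = 8 + 1.
14^1 ≡ 14 (mod 31)
14^2 ≡ 14^2 = 196 ≡ 10 (mod 31)
14^4 ≡ 10^2 = 100 ≡ 7 (mod 31)
14^8 ≡ 7^2 = 49 ≡ 18 (mod 31)
14^9 = 14^8 × 14^1 ≡ 18 × 14 (mod 31).
18 × 14 = 252 ≡ 4 (mod 31).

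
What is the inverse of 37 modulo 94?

94 = 2·37 + 20
37 = 1·20 + 17
20 = 1·17 + 3
17 = 5·3 + 2
3 = 1·2 + 1
2 = 2·1 + 0
gcd(37, 94) = 1, so the inverse exists.
Bézout: 1 = 13·94 − 33·37.
So 37⁻¹ ≡ −33 ≡ 61 (mod 94).

61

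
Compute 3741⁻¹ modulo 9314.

6411

9314 = 2*3741 + 1832
3741 = 2*1832 + 77
1832 = 23*77 + 61
77 = 1*61 + 16
61 = 3*16 + 13
16 = 1*13 + 3
13 = 4*3 + 1
3 = 3*1 + 0
gcd(3741, 9314) = 1, so the inverse exists.
Back-substitute for 1:
1 = 1*13 − 4*3
  = −4*16 + 5*13
  = 5*61 − 19*16
  = −19*77 + 24*61
  = 24*1832 − 571*77
  = −571*3741 + 1166*1832
  = 1166*9314 − 2903*3741
So 3741⁻¹ ≡ −2903 ≡ 6411 (mod 9314).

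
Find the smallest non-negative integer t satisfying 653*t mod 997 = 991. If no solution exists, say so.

gcd(653, 997) = 1, so a unique solution mod 997 exists.
653⁻¹ ≡ 826 (mod 997).
t ≡ 826*991 ≡ 29 (mod 997).

29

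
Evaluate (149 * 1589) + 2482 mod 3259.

149 * 1589 = 236761 ≡ 2113 (mod 3259)
2113 + 2482 = 4595 ≡ 1336 (mod 3259)

1336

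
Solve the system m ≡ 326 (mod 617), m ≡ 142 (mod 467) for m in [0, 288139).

3411

617⁻¹ mod 467: 617·302 ≡ 1 (mod 467), so 617⁻¹ ≡ 302.
m = 326 + 617·((142 − 326)·302 mod 467) = 326 + 617·5 = 3411.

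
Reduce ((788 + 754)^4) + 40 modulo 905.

788 + 754 = 1542 ≡ 637 (mod 905)
(637)^4 ≡ 546 (mod 905)
546 + 40 = 586

586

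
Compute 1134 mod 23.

1134 = 49×23 + 7, so 1134 ≡ 7 (mod 23).

7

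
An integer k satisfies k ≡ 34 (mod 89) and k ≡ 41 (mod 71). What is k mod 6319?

2526

89⁻¹ mod 71: 89·4 ≡ 1 (mod 71), so 89⁻¹ ≡ 4.
k = 34 + 89·((41 − 34)·4 mod 71) = 34 + 89·28 = 2526.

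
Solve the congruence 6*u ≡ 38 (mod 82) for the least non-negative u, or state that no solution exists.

20

gcd(6, 82) = 2, and 2 | 38, so solutions exist.
Divide through by 2: 3*u mod 41 = 19.
3⁻¹ ≡ 14 (mod 41).
u ≡ 14*19 ≡ 20 (mod 41).
The smallest non-negative solution is u = 20.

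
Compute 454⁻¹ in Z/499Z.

377

Apply the Euclidean algorithm and back-substitute:
499 = 1*454 + 45
454 = 10*45 + 4
45 = 11*4 + 1
4 = 4*1 + 0
gcd(454, 499) = 1, so the inverse exists.
Back-substitute for 1:
1 = 1*45 − 11*4
  = −11*454 + 111*45
  = 111*499 − 122*454
So 454⁻¹ ≡ −122 ≡ 377 (mod 499).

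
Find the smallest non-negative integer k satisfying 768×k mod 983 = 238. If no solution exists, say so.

735

gcd(768, 983) = 1, so a unique solution mod 983 exists.
768⁻¹ ≡ 32 (mod 983).
k ≡ 32×238 ≡ 735 (mod 983).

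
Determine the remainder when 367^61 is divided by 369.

Compute successive squares:
367^1 ≡ 367 (mod 369)
367^2 ≡ 367^2 = 134689 ≡ 4 (mod 369)
367^4 ≡ 4^2 = 16 (mod 369)
367^8 ≡ 16^2 = 256 (mod 369)
367^16 ≡ 256^2 = 65536 ≡ 223 (mod 369)
367^32 ≡ 223^2 = 49729 ≡ 283 (mod 369)
367^61 = 367^32 × 367^16 × 367^8 × 367^4 × 367^1 ≡ 283 × 223 × 256 × 16 × 367 (mod 369).
Accumulate the product:
283 × 223 = 63109 ≡ 10
10 × 256 = 2560 ≡ 346
346 × 16 = 5536 ≡ 1
1 × 367 = 367

367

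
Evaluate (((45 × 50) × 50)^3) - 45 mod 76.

51

45 × 50 = 2250 ≡ 46 (mod 76)
46 × 50 = 2300 ≡ 20 (mod 76)
(20)^3 ≡ 20 (mod 76)
20 - 45 = -25 ≡ 51 (mod 76)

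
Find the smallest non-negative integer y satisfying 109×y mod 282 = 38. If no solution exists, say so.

gcd(109, 282) = 1, so a unique solution mod 282 exists.
109⁻¹ ≡ 163 (mod 282).
y ≡ 163×38 ≡ 272 (mod 282).

272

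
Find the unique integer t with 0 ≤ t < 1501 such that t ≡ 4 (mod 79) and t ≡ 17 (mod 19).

1347

79⁻¹ mod 19: 79×13 ≡ 1 (mod 19), so 79⁻¹ ≡ 13.
t = 4 + 79×((17 − 4)×13 mod 19) = 4 + 79×17 = 1347.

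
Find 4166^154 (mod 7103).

Compute successive squares:
4166^1 ≡ 4166 (mod 7103)
4166^2 ≡ 4166^2 = 17355556 ≡ 2927 (mod 7103)
4166^4 ≡ 2927^2 = 8567329 ≡ 1111 (mod 7103)
4166^8 ≡ 1111^2 = 1234321 ≡ 5502 (mod 7103)
4166^16 ≡ 5502^2 = 30272004 ≡ 6121 (mod 7103)
4166^32 ≡ 6121^2 = 37466641 ≡ 5419 (mod 7103)
4166^64 ≡ 5419^2 = 29365561 ≡ 1759 (mod 7103)
4166^128 ≡ 1759^2 = 3094081 ≡ 4276 (mod 7103)
4166^154 = 4166^128 * 4166^16 * 4166^8 * 4166^2 ≡ 4276 * 6121 * 5502 * 2927 (mod 7103).
Accumulate the product:
4276 * 6121 = 26173396 ≡ 5944
5944 * 5502 = 32703888 ≡ 1676
1676 * 2927 = 4905652 ≡ 4582

4582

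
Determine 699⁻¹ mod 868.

Apply the Euclidean algorithm and back-substitute:
868 = 1*699 + 169
699 = 4*169 + 23
169 = 7*23 + 8
23 = 2*8 + 7
8 = 1*7 + 1
7 = 7*1 + 0
gcd(699, 868) = 1, so the inverse exists.
Bézout: 1 = 91*868 − 113*699.
So 699⁻¹ ≡ −113 ≡ 755 (mod 868).

755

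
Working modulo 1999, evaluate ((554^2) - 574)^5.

231

(554)^2 ≡ 1069 (mod 1999)
1069 - 574 = 495
(495)^5 ≡ 231 (mod 1999)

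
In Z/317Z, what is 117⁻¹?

By the extended Euclidean algorithm:
317 = 2·117 + 83
117 = 1·83 + 34
83 = 2·34 + 15
34 = 2·15 + 4
15 = 3·4 + 3
4 = 1·3 + 1
3 = 3·1 + 0
gcd(117, 317) = 1, so the inverse exists.
Back-substitute for 1:
1 = 1·4 − 1·3
  = −1·15 + 4·4
  = 4·34 − 9·15
  = −9·83 + 22·34
  = 22·117 − 31·83
  = −31·317 + 84·117
So 117⁻¹ ≡ 84 (mod 317).

84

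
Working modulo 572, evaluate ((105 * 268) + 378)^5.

120

105 * 268 = 28140 ≡ 112 (mod 572)
112 + 378 = 490
(490)^5 ≡ 120 (mod 572)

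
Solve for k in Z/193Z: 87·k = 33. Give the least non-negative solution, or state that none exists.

27

gcd(87, 193) = 1, so a unique solution mod 193 exists.
87⁻¹ ≡ 71 (mod 193).
k ≡ 71·33 ≡ 27 (mod 193).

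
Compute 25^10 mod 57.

Compute successive squares:
10 in binary is 1010, i.e. 10 = 8 + 2.
25^1 ≡ 25 (mod 57)
25^2 ≡ 25^2 = 625 ≡ 55 (mod 57)
25^4 ≡ 55^2 = 3025 ≡ 4 (mod 57)
25^8 ≡ 4^2 = 16 (mod 57)
25^10 = 25^8 * 25^2 ≡ 16 * 55 (mod 57).
16 * 55 = 880 ≡ 25 (mod 57).

25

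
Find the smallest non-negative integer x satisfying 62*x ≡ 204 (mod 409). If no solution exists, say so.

gcd(62, 409) = 1, so a unique solution mod 409 exists.
62⁻¹ ≡ 33 (mod 409).
x ≡ 33*204 ≡ 188 (mod 409).

188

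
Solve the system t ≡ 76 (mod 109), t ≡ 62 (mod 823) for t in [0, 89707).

51088

109⁻¹ mod 823: 109*672 ≡ 1 (mod 823), so 109⁻¹ ≡ 672.
t = 76 + 109*((62 − 76)*672 mod 823) = 76 + 109*468 = 51088.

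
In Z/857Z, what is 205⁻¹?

301

By the extended Euclidean algorithm:
857 = 4×205 + 37
205 = 5×37 + 20
37 = 1×20 + 17
20 = 1×17 + 3
17 = 5×3 + 2
3 = 1×2 + 1
2 = 2×1 + 0
gcd(205, 857) = 1, so the inverse exists.
Bézout: 1 = −72×857 + 301×205.
So 205⁻¹ ≡ 301 (mod 857).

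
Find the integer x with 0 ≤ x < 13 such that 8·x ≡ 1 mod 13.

5

Apply the Euclidean algorithm and back-substitute:
13 = 1*8 + 5
8 = 1*5 + 3
5 = 1*3 + 2
3 = 1*2 + 1
2 = 2*1 + 0
gcd(8, 13) = 1, so the inverse exists.
Bézout: 1 = −3*13 + 5*8.
So 8⁻¹ ≡ 5 (mod 13).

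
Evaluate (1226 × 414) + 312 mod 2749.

2060

1226 × 414 = 507564 ≡ 1748 (mod 2749)
1748 + 312 = 2060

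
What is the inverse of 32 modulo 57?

41

By the extended Euclidean algorithm:
57 = 1×32 + 25
32 = 1×25 + 7
25 = 3×7 + 4
7 = 1×4 + 3
4 = 1×3 + 1
3 = 3×1 + 0
gcd(32, 57) = 1, so the inverse exists.
Back-substitute for 1:
1 = 1×4 − 1×3
  = −1×7 + 2×4
  = 2×25 − 7×7
  = −7×32 + 9×25
  = 9×57 − 16×32
So 32⁻¹ ≡ −16 ≡ 41 (mod 57).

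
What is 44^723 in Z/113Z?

95

723 in binary is 1011010011, i.e. 723 = 512 + 128 + 64 + 16 + 2 + 1.
44^1 ≡ 44 (mod 113)
44^2 ≡ 44^2 = 1936 ≡ 15 (mod 113)
44^4 ≡ 15^2 = 225 ≡ 112 (mod 113)
44^8 ≡ 112^2 = 12544 ≡ 1 (mod 113)
44^16 ≡ 1^2 = 1 (mod 113)
44^32 ≡ 1^2 = 1 (mod 113)
44^64 ≡ 1^2 = 1 (mod 113)
44^128 ≡ 1^2 = 1 (mod 113)
44^256 ≡ 1^2 = 1 (mod 113)
44^512 ≡ 1^2 = 1 (mod 113)
44^723 = 44^512 · 44^128 · 44^64 · 44^16 · 44^2 · 44^1 ≡ 1 · 1 · 1 · 1 · 15 · 44 (mod 113).
Accumulate the product:
1 · 1 = 1
1 · 1 = 1
1 · 1 = 1
1 · 15 = 15
15 · 44 = 660 ≡ 95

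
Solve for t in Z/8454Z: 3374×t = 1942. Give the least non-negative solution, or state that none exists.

3749

gcd(3374, 8454) = 2, and 2 | 1942, so solutions exist.
Divide through by 2: 1687×t = 971 (mod 4227).
1687⁻¹ ≡ 2002 (mod 4227).
t ≡ 2002×971 ≡ 3749 (mod 4227).
The smallest non-negative solution is t = 3749.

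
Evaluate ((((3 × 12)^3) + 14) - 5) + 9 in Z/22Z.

3 × 12 = 36 ≡ 14 (mod 22)
(14)^3 ≡ 16 (mod 22)
16 + 14 = 30 ≡ 8 (mod 22)
8 - 5 = 3
3 + 9 = 12

12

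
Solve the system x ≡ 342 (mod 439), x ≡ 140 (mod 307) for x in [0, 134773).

107897

439⁻¹ mod 307: 439·207 ≡ 1 (mod 307), so 439⁻¹ ≡ 207.
x = 342 + 439·((140 − 342)·207 mod 307) = 342 + 439·245 = 107897.
Check: 107897 mod 439 = 342, 107897 mod 307 = 140. ✓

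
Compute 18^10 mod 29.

18^1 ≡ 18 (mod 29)
18^2 ≡ 18^2 = 324 ≡ 5 (mod 29)
18^4 ≡ 5^2 = 25 (mod 29)
18^8 ≡ 25^2 = 625 ≡ 16 (mod 29)
18^10 = 18^8 × 18^2 ≡ 16 × 5 (mod 29).
16 × 5 = 80 ≡ 22 (mod 29).

22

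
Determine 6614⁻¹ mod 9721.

8676

9721 = 1×6614 + 3107
6614 = 2×3107 + 400
3107 = 7×400 + 307
400 = 1×307 + 93
307 = 3×93 + 28
93 = 3×28 + 9
28 = 3×9 + 1
9 = 9×1 + 0
gcd(6614, 9721) = 1, so the inverse exists.
Back-substitute for 1:
1 = 1×28 − 3×9
  = −3×93 + 10×28
  = 10×307 − 33×93
  = −33×400 + 43×307
  = 43×3107 − 334×400
  = −334×6614 + 711×3107
  = 711×9721 − 1045×6614
So 6614⁻¹ ≡ −1045 ≡ 8676 (mod 9721).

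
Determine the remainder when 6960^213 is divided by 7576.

2456

6960^1 ≡ 6960 (mod 7576)
6960^2 ≡ 6960^2 = 48441600 ≡ 656 (mod 7576)
6960^4 ≡ 656^2 = 430336 ≡ 6080 (mod 7576)
6960^8 ≡ 6080^2 = 36966400 ≡ 3096 (mod 7576)
6960^16 ≡ 3096^2 = 9585216 ≡ 1576 (mod 7576)
6960^32 ≡ 1576^2 = 2483776 ≡ 6424 (mod 7576)
6960^64 ≡ 6424^2 = 41267776 ≡ 1304 (mod 7576)
6960^128 ≡ 1304^2 = 1700416 ≡ 3392 (mod 7576)
6960^213 = 6960^128 × 6960^64 × 6960^16 × 6960^4 × 6960^1 ≡ 3392 × 1304 × 1576 × 6080 × 6960 (mod 7576).
Accumulate the product:
3392 × 1304 = 4423168 ≡ 6360
6360 × 1576 = 10023360 ≡ 312
312 × 6080 = 1896960 ≡ 2960
2960 × 6960 = 20601600 ≡ 2456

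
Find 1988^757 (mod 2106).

Compute successive squares:
757 in binary is 1011110101, i.e. 757 = 512 + 128 + 64 + 32 + 16 + 4 + 1.
1988^1 ≡ 1988 (mod 2106)
1988^2 ≡ 1988^2 = 3952144 ≡ 1288 (mod 2106)
1988^4 ≡ 1288^2 = 1658944 ≡ 1522 (mod 2106)
1988^8 ≡ 1522^2 = 2316484 ≡ 1990 (mod 2106)
1988^16 ≡ 1990^2 = 3960100 ≡ 820 (mod 2106)
1988^32 ≡ 820^2 = 672400 ≡ 586 (mod 2106)
1988^64 ≡ 586^2 = 343396 ≡ 118 (mod 2106)
1988^128 ≡ 118^2 = 13924 ≡ 1288 (mod 2106)
1988^256 ≡ 1288^2 = 1658944 ≡ 1522 (mod 2106)
1988^512 ≡ 1522^2 = 2316484 ≡ 1990 (mod 2106)
1988^757 = 1988^512 × 1988^128 × 1988^64 × 1988^32 × 1988^16 × 1988^4 × 1988^1 ≡ 1990 × 1288 × 118 × 586 × 820 × 1522 × 1988 (mod 2106).
Accumulate the product:
1990 × 1288 = 2563120 ≡ 118
118 × 118 = 13924 ≡ 1288
1288 × 586 = 754768 ≡ 820
820 × 820 = 672400 ≡ 586
586 × 1522 = 891892 ≡ 1054
1054 × 1988 = 2095352 ≡ 1988

1988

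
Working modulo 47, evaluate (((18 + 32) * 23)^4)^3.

42

18 + 32 = 50 ≡ 3 (mod 47)
3 * 23 = 69 ≡ 22 (mod 47)
(22)^4 ≡ 8 (mod 47)
(8)^3 ≡ 42 (mod 47)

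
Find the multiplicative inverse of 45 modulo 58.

58 = 1×45 + 13
45 = 3×13 + 6
13 = 2×6 + 1
6 = 6×1 + 0
gcd(45, 58) = 1, so the inverse exists.
Back-substitute for 1:
1 = 1×13 − 2×6
  = −2×45 + 7×13
  = 7×58 − 9×45
So 45⁻¹ ≡ −9 ≡ 49 (mod 58).

49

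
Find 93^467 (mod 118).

69

467 in binary is 111010011, i.e. 467 = 256 + 128 + 64 + 16 + 2 + 1.
93^1 ≡ 93 (mod 118)
93^2 ≡ 93^2 = 8649 ≡ 35 (mod 118)
93^4 ≡ 35^2 = 1225 ≡ 45 (mod 118)
93^8 ≡ 45^2 = 2025 ≡ 19 (mod 118)
93^16 ≡ 19^2 = 361 ≡ 7 (mod 118)
93^32 ≡ 7^2 = 49 (mod 118)
93^64 ≡ 49^2 = 2401 ≡ 41 (mod 118)
93^128 ≡ 41^2 = 1681 ≡ 29 (mod 118)
93^256 ≡ 29^2 = 841 ≡ 15 (mod 118)
93^467 = 93^256 · 93^128 · 93^64 · 93^16 · 93^2 · 93^1 ≡ 15 · 29 · 41 · 7 · 35 · 93 (mod 118).
Accumulate the product:
15 · 29 = 435 ≡ 81
81 · 41 = 3321 ≡ 17
17 · 7 = 119 ≡ 1
1 · 35 = 35
35 · 93 = 3255 ≡ 69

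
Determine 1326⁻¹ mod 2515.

By the extended Euclidean algorithm:
2515 = 1·1326 + 1189
1326 = 1·1189 + 137
1189 = 8·137 + 93
137 = 1·93 + 44
93 = 2·44 + 5
44 = 8·5 + 4
5 = 1·4 + 1
4 = 4·1 + 0
gcd(1326, 2515) = 1, so the inverse exists.
Back-substitute for 1:
1 = 1·5 − 1·4
  = −1·44 + 9·5
  = 9·93 − 19·44
  = −19·137 + 28·93
  = 28·1189 − 243·137
  = −243·1326 + 271·1189
  = 271·2515 − 514·1326
So 1326⁻¹ ≡ −514 ≡ 2001 (mod 2515).

2001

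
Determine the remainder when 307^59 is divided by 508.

219

By square-and-multiply:
307^1 ≡ 307 (mod 508)
307^2 ≡ 307^2 = 94249 ≡ 269 (mod 508)
307^4 ≡ 269^2 = 72361 ≡ 225 (mod 508)
307^8 ≡ 225^2 = 50625 ≡ 333 (mod 508)
307^16 ≡ 333^2 = 110889 ≡ 145 (mod 508)
307^32 ≡ 145^2 = 21025 ≡ 197 (mod 508)
307^59 = 307^32 · 307^16 · 307^8 · 307^2 · 307^1 ≡ 197 · 145 · 333 · 269 · 307 (mod 508).
Accumulate the product:
197 · 145 = 28565 ≡ 117
117 · 333 = 38961 ≡ 353
353 · 269 = 94957 ≡ 469
469 · 307 = 143983 ≡ 219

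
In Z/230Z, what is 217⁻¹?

230 = 1×217 + 13
217 = 16×13 + 9
13 = 1×9 + 4
9 = 2×4 + 1
4 = 4×1 + 0
gcd(217, 230) = 1, so the inverse exists.
Bézout: 1 = −50×230 + 53×217.
So 217⁻¹ ≡ 53 (mod 230).

53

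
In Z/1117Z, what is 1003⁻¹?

1117 = 1×1003 + 114
1003 = 8×114 + 91
114 = 1×91 + 23
91 = 3×23 + 22
23 = 1×22 + 1
22 = 22×1 + 0
gcd(1003, 1117) = 1, so the inverse exists.
Bézout: 1 = 44×1117 − 49×1003.
So 1003⁻¹ ≡ −49 ≡ 1068 (mod 1117).

1068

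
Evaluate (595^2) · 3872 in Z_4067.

2450

(595)^2 ≡ 196 (mod 4067)
196 · 3872 = 758912 ≡ 2450 (mod 4067)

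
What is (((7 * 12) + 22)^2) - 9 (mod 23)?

3

7 * 12 = 84 ≡ 15 (mod 23)
15 + 22 = 37 ≡ 14 (mod 23)
(14)^2 ≡ 12 (mod 23)
12 - 9 = 3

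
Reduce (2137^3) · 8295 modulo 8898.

4257

(2137)^3 ≡ 1321 (mod 8898)
1321 · 8295 = 10957695 ≡ 4257 (mod 8898)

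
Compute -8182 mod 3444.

2150

-8182 = -3×3444 + 2150, so -8182 ≡ 2150 (mod 3444).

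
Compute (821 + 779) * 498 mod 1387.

662

821 + 779 = 1600 ≡ 213 (mod 1387)
213 * 498 = 106074 ≡ 662 (mod 1387)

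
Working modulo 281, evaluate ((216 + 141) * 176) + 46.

216 + 141 = 357 ≡ 76 (mod 281)
76 * 176 = 13376 ≡ 169 (mod 281)
169 + 46 = 215

215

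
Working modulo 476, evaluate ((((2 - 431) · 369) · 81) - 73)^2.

204

2 - 431 = -429 ≡ 47 (mod 476)
47 · 369 = 17343 ≡ 207 (mod 476)
207 · 81 = 16767 ≡ 107 (mod 476)
107 - 73 = 34
(34)^2 ≡ 204 (mod 476)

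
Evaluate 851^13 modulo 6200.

13 in binary is 1101, i.e. 13 = 8 + 4 + 1.
851^1 ≡ 851 (mod 6200)
851^2 ≡ 851^2 = 724201 ≡ 5001 (mod 6200)
851^4 ≡ 5001^2 = 25010001 ≡ 5401 (mod 6200)
851^8 ≡ 5401^2 = 29170801 ≡ 6001 (mod 6200)
851^13 = 851^8 × 851^4 × 851^1 ≡ 6001 × 5401 × 851 (mod 6200).
Accumulate the product:
6001 × 5401 = 32411401 ≡ 4001
4001 × 851 = 3404851 ≡ 1051

1051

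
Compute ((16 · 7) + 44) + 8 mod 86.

78

16 · 7 = 112 ≡ 26 (mod 86)
26 + 44 = 70
70 + 8 = 78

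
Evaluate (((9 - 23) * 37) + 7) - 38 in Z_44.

9 - 23 = -14 ≡ 30 (mod 44)
30 * 37 = 1110 ≡ 10 (mod 44)
10 + 7 = 17
17 - 38 = -21 ≡ 23 (mod 44)

23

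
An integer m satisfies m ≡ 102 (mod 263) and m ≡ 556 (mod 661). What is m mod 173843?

163162

263⁻¹ mod 661: 263×377 ≡ 1 (mod 661), so 263⁻¹ ≡ 377.
m = 102 + 263×((556 − 102)×377 mod 661) = 102 + 263×620 = 163162.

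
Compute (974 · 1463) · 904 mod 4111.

242

974 · 1463 = 1424962 ≡ 2556 (mod 4111)
2556 · 904 = 2310624 ≡ 242 (mod 4111)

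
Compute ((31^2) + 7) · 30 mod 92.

(31)^2 ≡ 41 (mod 92)
41 + 7 = 48
48 · 30 = 1440 ≡ 60 (mod 92)

60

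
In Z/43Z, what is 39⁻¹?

43 = 1*39 + 4
39 = 9*4 + 3
4 = 1*3 + 1
3 = 3*1 + 0
gcd(39, 43) = 1, so the inverse exists.
Back-substitute for 1:
1 = 1*4 − 1*3
  = −1*39 + 10*4
  = 10*43 − 11*39
So 39⁻¹ ≡ −11 ≡ 32 (mod 43).

32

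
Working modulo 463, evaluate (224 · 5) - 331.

326

224 · 5 = 1120 ≡ 194 (mod 463)
194 - 331 = -137 ≡ 326 (mod 463)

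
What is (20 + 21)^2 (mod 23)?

20 + 21 = 41 ≡ 18 (mod 23)
(18)^2 ≡ 2 (mod 23)

2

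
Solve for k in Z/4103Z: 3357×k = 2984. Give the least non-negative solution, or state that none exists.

gcd(3357, 4103) = 373, and 373 | 2984, so solutions exist.
Divide through by 373: 9×k ≡ 8 (mod 11).
9⁻¹ ≡ 5 (mod 11).
k ≡ 5×8 ≡ 7 (mod 11).
The smallest non-negative solution is k = 7.

7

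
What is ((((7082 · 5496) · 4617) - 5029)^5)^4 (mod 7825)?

6600

7082 · 5496 = 38922672 ≡ 1122 (mod 7825)
1122 · 4617 = 5180274 ≡ 124 (mod 7825)
124 - 5029 = -4905 ≡ 2920 (mod 7825)
(2920)^5 ≡ 7625 (mod 7825)
(7625)^4 ≡ 6600 (mod 7825)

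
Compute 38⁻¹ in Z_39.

38

By the extended Euclidean algorithm:
39 = 1·38 + 1
38 = 38·1 + 0
gcd(38, 39) = 1, so the inverse exists.
Back-substitute for 1:
1 = 1·39 − 1·38
So 38⁻¹ ≡ −1 ≡ 38 (mod 39).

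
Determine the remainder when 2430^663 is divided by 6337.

663 in binary is 1010010111, i.e. 663 = 512 + 128 + 16 + 4 + 2 + 1.
2430^1 ≡ 2430 (mod 6337)
2430^2 ≡ 2430^2 = 5904900 ≡ 5153 (mod 6337)
2430^4 ≡ 5153^2 = 26553409 ≡ 1379 (mod 6337)
2430^8 ≡ 1379^2 = 1901641 ≡ 541 (mod 6337)
2430^16 ≡ 541^2 = 292681 ≡ 1179 (mod 6337)
2430^32 ≡ 1179^2 = 1390041 ≡ 2238 (mod 6337)
2430^64 ≡ 2238^2 = 5008644 ≡ 2414 (mod 6337)
2430^128 ≡ 2414^2 = 5827396 ≡ 3693 (mod 6337)
2430^256 ≡ 3693^2 = 13638249 ≡ 1025 (mod 6337)
2430^512 ≡ 1025^2 = 1050625 ≡ 5020 (mod 6337)
2430^663 = 2430^512 · 2430^128 · 2430^16 · 2430^4 · 2430^2 · 2430^1 ≡ 5020 · 3693 · 1179 · 1379 · 5153 · 2430 (mod 6337).
Accumulate the product:
5020 · 3693 = 18538860 ≡ 3135
3135 · 1179 = 3696165 ≡ 1694
1694 · 1379 = 2336026 ≡ 4010
4010 · 5153 = 20663530 ≡ 4910
4910 · 2430 = 11931300 ≡ 5066

5066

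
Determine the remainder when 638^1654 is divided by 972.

By square-and-multiply:
638^1 ≡ 638 (mod 972)
638^2 ≡ 638^2 = 407044 ≡ 748 (mod 972)
638^4 ≡ 748^2 = 559504 ≡ 604 (mod 972)
638^8 ≡ 604^2 = 364816 ≡ 316 (mod 972)
638^16 ≡ 316^2 = 99856 ≡ 712 (mod 972)
638^32 ≡ 712^2 = 506944 ≡ 532 (mod 972)
638^64 ≡ 532^2 = 283024 ≡ 172 (mod 972)
638^128 ≡ 172^2 = 29584 ≡ 424 (mod 972)
638^256 ≡ 424^2 = 179776 ≡ 928 (mod 972)
638^512 ≡ 928^2 = 861184 ≡ 964 (mod 972)
638^1024 ≡ 964^2 = 929296 ≡ 64 (mod 972)
638^1654 = 638^1024 · 638^512 · 638^64 · 638^32 · 638^16 · 638^4 · 638^2 ≡ 64 · 964 · 172 · 532 · 712 · 604 · 748 (mod 972).
Accumulate the product:
64 · 964 = 61696 ≡ 460
460 · 172 = 79120 ≡ 388
388 · 532 = 206416 ≡ 352
352 · 712 = 250624 ≡ 820
820 · 604 = 495280 ≡ 532
532 · 748 = 397936 ≡ 388

388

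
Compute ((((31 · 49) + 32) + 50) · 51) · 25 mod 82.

31 · 49 = 1519 ≡ 43 (mod 82)
43 + 32 = 75
75 + 50 = 125 ≡ 43 (mod 82)
43 · 51 = 2193 ≡ 61 (mod 82)
61 · 25 = 1525 ≡ 49 (mod 82)

49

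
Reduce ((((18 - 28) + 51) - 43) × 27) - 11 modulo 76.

18 - 28 = -10 ≡ 66 (mod 76)
66 + 51 = 117 ≡ 41 (mod 76)
41 - 43 = -2 ≡ 74 (mod 76)
74 × 27 = 1998 ≡ 22 (mod 76)
22 - 11 = 11

11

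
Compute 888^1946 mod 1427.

630

Compute successive squares:
1946 in binary is 11110011010, i.e. 1946 = 1024 + 512 + 256 + 128 + 16 + 8 + 2.
888^1 ≡ 888 (mod 1427)
888^2 ≡ 888^2 = 788544 ≡ 840 (mod 1427)
888^4 ≡ 840^2 = 705600 ≡ 662 (mod 1427)
888^8 ≡ 662^2 = 438244 ≡ 155 (mod 1427)
888^16 ≡ 155^2 = 24025 ≡ 1193 (mod 1427)
888^32 ≡ 1193^2 = 1423249 ≡ 530 (mod 1427)
888^64 ≡ 530^2 = 280900 ≡ 1208 (mod 1427)
888^128 ≡ 1208^2 = 1459264 ≡ 870 (mod 1427)
888^256 ≡ 870^2 = 756900 ≡ 590 (mod 1427)
888^512 ≡ 590^2 = 348100 ≡ 1339 (mod 1427)
888^1024 ≡ 1339^2 = 1792921 ≡ 609 (mod 1427)
888^1946 = 888^1024 * 888^512 * 888^256 * 888^128 * 888^16 * 888^8 * 888^2 ≡ 609 * 1339 * 590 * 870 * 1193 * 155 * 840 (mod 1427).
Accumulate the product:
609 * 1339 = 815451 ≡ 634
634 * 590 = 374060 ≡ 186
186 * 870 = 161820 ≡ 569
569 * 1193 = 678817 ≡ 992
992 * 155 = 153760 ≡ 1071
1071 * 840 = 899640 ≡ 630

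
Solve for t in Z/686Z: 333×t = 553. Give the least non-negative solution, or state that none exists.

665

gcd(333, 686) = 1, so a unique solution mod 686 exists.
333⁻¹ ≡ 583 (mod 686).
t ≡ 583×553 ≡ 665 (mod 686).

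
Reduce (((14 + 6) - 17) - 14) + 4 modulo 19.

12

14 + 6 = 20 ≡ 1 (mod 19)
1 - 17 = -16 ≡ 3 (mod 19)
3 - 14 = -11 ≡ 8 (mod 19)
8 + 4 = 12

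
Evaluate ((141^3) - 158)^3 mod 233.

(141)^3 ≡ 231 (mod 233)
231 - 158 = 73
(73)^3 ≡ 140 (mod 233)

140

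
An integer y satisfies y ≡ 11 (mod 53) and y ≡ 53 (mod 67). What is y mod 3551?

53⁻¹ mod 67: 53×43 ≡ 1 (mod 67), so 53⁻¹ ≡ 43.
y = 11 + 53×((53 − 11)×43 mod 67) = 11 + 53×64 = 3403.

3403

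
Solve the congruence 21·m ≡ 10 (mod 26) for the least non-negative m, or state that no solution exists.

24

gcd(21, 26) = 1, so a unique solution mod 26 exists.
21⁻¹ ≡ 5 (mod 26).
m ≡ 5·10 ≡ 24 (mod 26).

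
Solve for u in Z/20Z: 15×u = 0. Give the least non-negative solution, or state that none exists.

gcd(15, 20) = 5, and 5 | 0, so solutions exist.
Divide through by 5: 3×u ≡ 0 (mod 4).
3⁻¹ ≡ 3 (mod 4).
u ≡ 3×0 ≡ 0 (mod 4).
The smallest non-negative solution is u = 0.

0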